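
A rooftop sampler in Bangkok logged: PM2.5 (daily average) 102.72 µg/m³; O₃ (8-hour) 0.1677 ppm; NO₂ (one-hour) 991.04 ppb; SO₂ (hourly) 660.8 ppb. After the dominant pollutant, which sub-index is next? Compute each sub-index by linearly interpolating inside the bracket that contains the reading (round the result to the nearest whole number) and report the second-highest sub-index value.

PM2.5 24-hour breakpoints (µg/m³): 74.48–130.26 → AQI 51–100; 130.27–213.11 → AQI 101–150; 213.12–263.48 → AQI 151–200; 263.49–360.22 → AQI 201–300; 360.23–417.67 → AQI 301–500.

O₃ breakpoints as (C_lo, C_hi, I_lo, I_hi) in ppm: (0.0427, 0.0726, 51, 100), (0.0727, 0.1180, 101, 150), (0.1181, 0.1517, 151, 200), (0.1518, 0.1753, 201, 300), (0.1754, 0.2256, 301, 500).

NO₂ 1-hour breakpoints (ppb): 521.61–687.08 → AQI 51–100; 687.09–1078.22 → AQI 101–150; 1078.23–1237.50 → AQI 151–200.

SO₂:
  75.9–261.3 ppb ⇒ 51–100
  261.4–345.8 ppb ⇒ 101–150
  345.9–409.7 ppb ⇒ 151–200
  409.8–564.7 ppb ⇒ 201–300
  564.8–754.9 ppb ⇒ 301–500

268

PM2.5: 102.72 lies in 74.48–130.26, so I_lo=51, I_hi=100, C_lo=74.48, C_hi=130.26.
(100−51)/(130.26−74.48) × (102.72−74.48) + 51 = 49/55.78 × 28.24 + 51 ≈ 75.81 → 76.
O₃ 0.1677: bracket 0.1518–0.1753 → index 201–300; slope 99/0.0235, offset 0.0159.
AQI = 201 + 99/0.0235·0.0159 ≈ 267.98 ⇒ 268.
NO₂: row 687.09–1078.22 (AQI 101–150). (150−101)·(991.04−687.09)/(1078.22−687.09) + 101 = 49·303.95/391.13 + 101 ≈ 139.08 → 139.
SO₂: row 564.8–754.9 (AQI 301–500). (500−301)·(660.8−564.8)/(754.9−564.8) + 301 = 199·96.0/190.1 + 301 ≈ 401.49 → 401.
Sub-indices: PM2.5→76, O₃→268, NO₂→139, SO₂→401. Ranked high→low: 401, 268, 139, 76. Second-highest sub-index = 268.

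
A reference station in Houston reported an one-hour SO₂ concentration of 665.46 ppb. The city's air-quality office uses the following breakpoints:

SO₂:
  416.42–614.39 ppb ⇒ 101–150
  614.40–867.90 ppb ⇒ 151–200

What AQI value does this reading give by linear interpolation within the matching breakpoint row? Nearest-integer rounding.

161

SO₂: 665.46 lies in 614.40–867.90, so I_lo=151, I_hi=200, C_lo=614.40, C_hi=867.90.
(200−151)/(867.90−614.40) × (665.46−614.40) + 151 = 49/253.50 × 51.06 + 151 ≈ 160.87 → 161.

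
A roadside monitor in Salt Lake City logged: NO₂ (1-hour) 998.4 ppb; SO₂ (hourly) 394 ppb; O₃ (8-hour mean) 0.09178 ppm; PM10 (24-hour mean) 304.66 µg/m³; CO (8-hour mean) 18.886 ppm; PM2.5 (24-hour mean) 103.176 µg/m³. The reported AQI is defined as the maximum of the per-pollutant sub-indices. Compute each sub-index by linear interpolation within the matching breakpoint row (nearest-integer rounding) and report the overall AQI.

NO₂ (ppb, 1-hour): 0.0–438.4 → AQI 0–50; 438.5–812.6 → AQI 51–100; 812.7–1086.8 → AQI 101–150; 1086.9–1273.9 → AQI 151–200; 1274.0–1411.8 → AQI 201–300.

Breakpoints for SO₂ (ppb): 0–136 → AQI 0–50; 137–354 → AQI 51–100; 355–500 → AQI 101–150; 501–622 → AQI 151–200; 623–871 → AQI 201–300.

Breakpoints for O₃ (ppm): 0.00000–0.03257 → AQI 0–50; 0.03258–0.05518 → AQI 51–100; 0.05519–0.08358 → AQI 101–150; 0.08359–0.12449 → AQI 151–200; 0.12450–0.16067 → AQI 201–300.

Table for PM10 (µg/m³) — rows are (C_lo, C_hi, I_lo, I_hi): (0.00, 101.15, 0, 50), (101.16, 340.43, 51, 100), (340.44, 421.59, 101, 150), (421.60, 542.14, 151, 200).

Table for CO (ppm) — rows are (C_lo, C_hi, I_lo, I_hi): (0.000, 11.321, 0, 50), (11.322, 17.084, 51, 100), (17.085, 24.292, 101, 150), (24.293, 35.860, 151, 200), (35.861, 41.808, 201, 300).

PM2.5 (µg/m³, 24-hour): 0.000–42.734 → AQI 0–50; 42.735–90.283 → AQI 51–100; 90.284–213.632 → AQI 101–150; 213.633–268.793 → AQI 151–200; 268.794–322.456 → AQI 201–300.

NO₂: row 812.7–1086.8 (AQI 101–150). (150−101)·(998.4−812.7)/(1086.8−812.7) + 101 = 49·185.7/274.1 + 101 ≈ 134.20 → 134.
SO₂: 394 ∈ [355, 500] ↔ index [101, 150].
101 + (394−355)·(150−101)/(500−355) = 101 + 39·49/145 ≈ 114.18, so AQI = 114.
O₃: 0.09178 ∈ [0.08359, 0.12449] ↔ index [151, 200].
151 + (0.09178−0.08359)·(200−151)/(0.12449−0.08359) = 151 + 0.00819·49/0.04090 ≈ 160.81, so AQI = 161.
PM10: row 101.16–340.43 (AQI 51–100). (100−51)·(304.66−101.16)/(340.43−101.16) + 51 = 49·203.50/239.27 + 51 ≈ 92.67 → 93.
CO 18.886: bracket 17.085–24.292 → index 101–150; slope 49/7.207, offset 1.801.
AQI = 101 + 49/7.207·1.801 ≈ 113.24 ⇒ 113.
PM2.5: row 90.284–213.632 (AQI 101–150). (150−101)·(103.176−90.284)/(213.632−90.284) + 101 = 49·12.892/123.348 + 101 ≈ 106.12 → 106.
Sub-indices: NO₂→134, SO₂→114, O₃→161, PM10→93, CO→113, PM2.5→106. Overall AQI = max = 161; dominant pollutant is O₃.
AQI 161: Unhealthy.

161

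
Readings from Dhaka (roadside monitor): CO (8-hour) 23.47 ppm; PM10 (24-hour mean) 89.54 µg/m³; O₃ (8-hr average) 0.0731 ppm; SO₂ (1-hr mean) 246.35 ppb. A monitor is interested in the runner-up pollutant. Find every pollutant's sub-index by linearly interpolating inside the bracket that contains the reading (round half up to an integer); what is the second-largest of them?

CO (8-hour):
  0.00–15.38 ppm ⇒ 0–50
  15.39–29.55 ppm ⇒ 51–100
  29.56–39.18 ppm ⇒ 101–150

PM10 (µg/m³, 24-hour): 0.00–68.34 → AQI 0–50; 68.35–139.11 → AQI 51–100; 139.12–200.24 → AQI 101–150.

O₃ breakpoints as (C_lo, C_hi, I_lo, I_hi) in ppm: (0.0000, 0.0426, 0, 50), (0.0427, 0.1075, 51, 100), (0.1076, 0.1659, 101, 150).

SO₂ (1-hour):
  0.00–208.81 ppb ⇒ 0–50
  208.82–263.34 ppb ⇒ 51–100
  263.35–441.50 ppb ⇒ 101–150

79

CO 23.47: bracket 15.39–29.55 → index 51–100; slope 49/14.16, offset 8.08.
AQI = 51 + 49/14.16·8.08 ≈ 78.96 ⇒ 79.
PM10: row 68.35–139.11 (AQI 51–100). (100−51)·(89.54−68.35)/(139.11−68.35) + 51 = 49·21.19/70.76 + 51 ≈ 65.67 → 66.
O₃: 0.0731 lies in 0.0427–0.1075, so I_lo=51, I_hi=100, C_lo=0.0427, C_hi=0.1075.
(100−51)/(0.1075−0.0427) × (0.0731−0.0427) + 51 = 49/0.0648 × 0.0304 + 51 ≈ 73.99 → 74.
SO₂: 246.35 lies in 208.82–263.34, so I_lo=51, I_hi=100, C_lo=208.82, C_hi=263.34.
(100−51)/(263.34−208.82) × (246.35−208.82) + 51 = 49/54.52 × 37.53 + 51 ≈ 84.73 → 85.
Sub-indices: CO→79, PM10→66, O₃→74, SO₂→85. Ranked high→low: 85, 79, 74, 66. Second-highest sub-index = 79.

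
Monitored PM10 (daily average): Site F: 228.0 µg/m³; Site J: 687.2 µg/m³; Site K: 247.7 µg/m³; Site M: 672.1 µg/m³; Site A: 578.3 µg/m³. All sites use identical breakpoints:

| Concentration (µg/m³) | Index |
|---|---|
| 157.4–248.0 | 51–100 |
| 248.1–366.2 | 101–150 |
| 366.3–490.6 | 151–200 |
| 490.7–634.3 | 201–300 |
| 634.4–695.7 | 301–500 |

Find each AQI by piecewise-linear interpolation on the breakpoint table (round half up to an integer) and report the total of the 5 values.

1345

Site F: 228.0 ∈ [157.4, 248.0] ↔ index [51, 100].
51 + (228.0−157.4)·(100−51)/(248.0−157.4) = 51 + 70.6·49/90.6 ≈ 89.18, so AQI = 89.
Site J: row 634.4–695.7 (AQI 301–500). (500−301)·(687.2−634.4)/(695.7−634.4) + 301 = 199·52.8/61.3 + 301 ≈ 472.41 → 472.
Site K: 247.7 ∈ [157.4, 248.0] ↔ index [51, 100].
51 + (247.7−157.4)·(100−51)/(248.0−157.4) = 51 + 90.3·49/90.6 ≈ 99.84, so AQI = 100.
Site M: row 634.4–695.7 (AQI 301–500). (500−301)·(672.1−634.4)/(695.7−634.4) + 301 = 199·37.7/61.3 + 301 ≈ 423.39 → 423.
Site A: row 490.7–634.3 (AQI 201–300). (300−201)·(578.3−490.7)/(634.3−490.7) + 201 = 99·87.6/143.6 + 201 ≈ 261.39 → 261.
AQIs: Site F=89, Site J=472, Site K=100, Site M=423, Site A=261. Sum = 89 + 472 + 100 + 423 + 261 = 1345.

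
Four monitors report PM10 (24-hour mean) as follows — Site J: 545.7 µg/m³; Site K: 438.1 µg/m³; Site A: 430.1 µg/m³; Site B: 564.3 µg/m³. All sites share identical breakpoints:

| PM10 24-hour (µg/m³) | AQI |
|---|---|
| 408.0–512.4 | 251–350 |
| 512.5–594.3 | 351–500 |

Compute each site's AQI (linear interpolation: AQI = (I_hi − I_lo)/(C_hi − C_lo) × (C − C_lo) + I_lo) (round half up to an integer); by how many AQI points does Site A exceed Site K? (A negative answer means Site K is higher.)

-8

Site J 545.7: bracket 512.5–594.3 → index 351–500; slope 149/81.8, offset 33.2.
AQI = 351 + 149/81.8·33.2 ≈ 411.47 ⇒ 411.
Site K: row 408.0–512.4 (AQI 251–350). (350−251)·(438.1−408.0)/(512.4−408.0) + 251 = 99·30.1/104.4 + 251 ≈ 279.54 → 280.
Site A: 430.1 lies in 408.0–512.4, so I_lo=251, I_hi=350, C_lo=408.0, C_hi=512.4.
(350−251)/(512.4−408.0) × (430.1−408.0) + 251 = 99/104.4 × 22.1 + 251 ≈ 271.96 → 272.
Site B: 564.3 ∈ [512.5, 594.3] ↔ index [351, 500].
351 + (564.3−512.5)·(500−351)/(594.3−512.5) = 351 + 51.8·149/81.8 ≈ 445.35, so AQI = 445.
AQIs: Site J=411, Site K=280, Site A=272, Site B=445. Site A (272) − Site K (280) = -8.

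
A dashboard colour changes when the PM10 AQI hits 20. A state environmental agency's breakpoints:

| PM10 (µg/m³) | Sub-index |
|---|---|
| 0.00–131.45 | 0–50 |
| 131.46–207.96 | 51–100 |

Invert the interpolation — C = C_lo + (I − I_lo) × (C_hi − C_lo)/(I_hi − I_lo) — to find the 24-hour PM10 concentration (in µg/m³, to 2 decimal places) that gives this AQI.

52.58

AQI 20 lies in the 0–50 band, which corresponds to 0.00–131.45 µg/m³.
C = 0.00 + (20−0)×(131.45−0.00)/(50−0) = 0.00 + 20×131.45/50 ≈ 52.5800 µg/m³ → 52.58 µg/m³ to 2 dp.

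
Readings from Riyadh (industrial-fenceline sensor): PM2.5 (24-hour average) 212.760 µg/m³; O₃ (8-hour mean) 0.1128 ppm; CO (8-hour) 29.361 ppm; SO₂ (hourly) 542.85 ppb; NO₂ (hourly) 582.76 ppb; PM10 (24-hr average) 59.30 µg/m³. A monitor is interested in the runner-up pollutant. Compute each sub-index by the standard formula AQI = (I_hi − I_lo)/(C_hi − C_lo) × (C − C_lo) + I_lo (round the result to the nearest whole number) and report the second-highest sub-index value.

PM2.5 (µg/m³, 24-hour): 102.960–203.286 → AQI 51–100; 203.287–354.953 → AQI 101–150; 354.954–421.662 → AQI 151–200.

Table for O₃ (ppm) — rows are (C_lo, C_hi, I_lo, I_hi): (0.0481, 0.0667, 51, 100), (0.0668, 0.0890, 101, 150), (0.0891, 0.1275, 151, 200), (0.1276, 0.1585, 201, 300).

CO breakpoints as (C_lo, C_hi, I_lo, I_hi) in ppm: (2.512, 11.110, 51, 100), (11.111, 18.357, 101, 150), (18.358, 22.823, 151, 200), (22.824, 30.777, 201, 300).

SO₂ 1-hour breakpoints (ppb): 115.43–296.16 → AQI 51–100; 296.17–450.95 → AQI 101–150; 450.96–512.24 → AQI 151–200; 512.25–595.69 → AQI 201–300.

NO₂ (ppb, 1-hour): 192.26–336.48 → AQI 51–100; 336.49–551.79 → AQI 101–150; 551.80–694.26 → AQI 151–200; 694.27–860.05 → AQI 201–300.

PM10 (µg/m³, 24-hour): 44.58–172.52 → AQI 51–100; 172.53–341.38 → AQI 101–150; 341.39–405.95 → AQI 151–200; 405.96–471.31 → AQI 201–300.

PM2.5: row 203.287–354.953 (AQI 101–150). (150−101)·(212.760−203.287)/(354.953−203.287) + 101 = 49·9.473/151.666 + 101 ≈ 104.06 → 104.
O₃: row 0.0891–0.1275 (AQI 151–200). (200−151)·(0.1128−0.0891)/(0.1275−0.0891) + 151 = 49·0.0237/0.0384 + 151 ≈ 181.24 → 181.
CO: row 22.824–30.777 (AQI 201–300). (300−201)·(29.361−22.824)/(30.777−22.824) + 201 = 99·6.537/7.953 + 201 ≈ 282.37 → 282.
SO₂: 542.85 lies in 512.25–595.69, so I_lo=201, I_hi=300, C_lo=512.25, C_hi=595.69.
(300−201)/(595.69−512.25) × (542.85−512.25) + 201 = 99/83.44 × 30.60 + 201 ≈ 237.31 → 237.
NO₂: 582.76 lies in 551.80–694.26, so I_lo=151, I_hi=200, C_lo=551.80, C_hi=694.26.
(200−151)/(694.26−551.80) × (582.76−551.80) + 151 = 49/142.46 × 30.96 + 151 ≈ 161.65 → 162.
PM10: 59.30 ∈ [44.58, 172.52] ↔ index [51, 100].
51 + (59.30−44.58)·(100−51)/(172.52−44.58) = 51 + 14.72·49/127.94 ≈ 56.64, so AQI = 57.
Sub-indices: PM2.5→104, O₃→181, CO→282, SO₂→237, NO₂→162, PM10→57. Ranked high→low: 282, 237, 181, 162, 104, 57. Second-highest sub-index = 237.

237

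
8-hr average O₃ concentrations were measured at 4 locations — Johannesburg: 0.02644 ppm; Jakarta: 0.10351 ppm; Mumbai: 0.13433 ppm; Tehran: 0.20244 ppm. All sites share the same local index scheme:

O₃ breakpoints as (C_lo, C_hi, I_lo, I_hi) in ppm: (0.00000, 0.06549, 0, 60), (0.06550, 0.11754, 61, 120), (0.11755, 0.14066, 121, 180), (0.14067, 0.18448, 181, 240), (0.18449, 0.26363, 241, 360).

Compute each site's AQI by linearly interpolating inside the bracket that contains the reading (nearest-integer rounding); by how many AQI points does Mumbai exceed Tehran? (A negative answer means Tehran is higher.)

Johannesburg: row 0.00000–0.06549 (AQI 0–60). (60−0)·(0.02644−0.00000)/(0.06549−0.00000) + 0 = 60·0.02644/0.06549 + 0 ≈ 24.22 → 24.
Jakarta: 0.10351 ∈ [0.06550, 0.11754] ↔ index [61, 120].
61 + (0.10351−0.06550)·(120−61)/(0.11754−0.06550) = 61 + 0.03801·59/0.05204 ≈ 104.09, so AQI = 104.
Mumbai: 0.13433 ∈ [0.11755, 0.14066] ↔ index [121, 180].
121 + (0.13433−0.11755)·(180−121)/(0.14066−0.11755) = 121 + 0.01678·59/0.02311 ≈ 163.84, so AQI = 164.
Tehran: 0.20244 lies in 0.18449–0.26363, so I_lo=241, I_hi=360, C_lo=0.18449, C_hi=0.26363.
(360−241)/(0.26363−0.18449) × (0.20244−0.18449) + 241 = 119/0.07914 × 0.01795 + 241 ≈ 267.99 → 268.
AQIs: Johannesburg=24, Jakarta=104, Mumbai=164, Tehran=268. Mumbai (164) − Tehran (268) = -104.

-104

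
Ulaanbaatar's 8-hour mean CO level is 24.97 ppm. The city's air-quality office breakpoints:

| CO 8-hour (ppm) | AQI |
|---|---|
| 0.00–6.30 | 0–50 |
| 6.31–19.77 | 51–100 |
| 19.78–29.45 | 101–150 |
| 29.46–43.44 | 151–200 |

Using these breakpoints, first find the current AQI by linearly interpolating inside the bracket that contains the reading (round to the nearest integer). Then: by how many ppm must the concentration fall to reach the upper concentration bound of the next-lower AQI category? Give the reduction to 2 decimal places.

CO 24.97: bracket 19.78–29.45 → index 101–150; slope 49/9.67, offset 5.19.
AQI = 101 + 49/9.67·5.19 ≈ 127.30 ⇒ 127.
Current AQI 127 is in the Unhealthy for Sensitive Groups range (101–150). The next-lower category tops out at AQI 100, whose upper concentration bound is 19.77 ppm.
Reduction needed = 24.97 − 19.77 = 5.20 ppm.

5.20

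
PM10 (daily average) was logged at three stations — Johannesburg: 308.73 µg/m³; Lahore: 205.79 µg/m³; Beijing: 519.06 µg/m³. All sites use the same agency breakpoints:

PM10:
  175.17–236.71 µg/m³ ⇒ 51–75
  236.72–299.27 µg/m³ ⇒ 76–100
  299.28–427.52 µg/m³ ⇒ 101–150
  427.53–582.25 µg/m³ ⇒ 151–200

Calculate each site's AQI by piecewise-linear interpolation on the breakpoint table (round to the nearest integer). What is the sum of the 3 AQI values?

Johannesburg: 308.73 lies in 299.28–427.52, so I_lo=101, I_hi=150, C_lo=299.28, C_hi=427.52.
(150−101)/(427.52−299.28) × (308.73−299.28) + 101 = 49/128.24 × 9.45 + 101 ≈ 104.61 → 105.
Lahore: 205.79 ∈ [175.17, 236.71] ↔ index [51, 75].
51 + (205.79−175.17)·(75−51)/(236.71−175.17) = 51 + 30.62·24/61.54 ≈ 62.94, so AQI = 63.
Beijing: 519.06 ∈ [427.53, 582.25] ↔ index [151, 200].
151 + (519.06−427.53)·(200−151)/(582.25−427.53) = 151 + 91.53·49/154.72 ≈ 179.99, so AQI = 180.
AQIs: Johannesburg=105, Lahore=63, Beijing=180. Sum = 105 + 63 + 180 = 348.

348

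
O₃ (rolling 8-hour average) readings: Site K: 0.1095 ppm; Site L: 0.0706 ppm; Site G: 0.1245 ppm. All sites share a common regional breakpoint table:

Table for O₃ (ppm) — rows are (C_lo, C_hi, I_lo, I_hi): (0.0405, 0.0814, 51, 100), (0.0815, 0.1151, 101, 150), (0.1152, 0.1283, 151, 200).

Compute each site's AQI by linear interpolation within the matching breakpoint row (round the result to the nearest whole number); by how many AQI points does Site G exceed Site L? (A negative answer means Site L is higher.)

99

Site K: 0.1095 lies in 0.0815–0.1151, so I_lo=101, I_hi=150, C_lo=0.0815, C_hi=0.1151.
(150−101)/(0.1151−0.0815) × (0.1095−0.0815) + 101 = 49/0.0336 × 0.0280 + 101 ≈ 141.83 → 142.
Site L: 0.0706 lies in 0.0405–0.0814, so I_lo=51, I_hi=100, C_lo=0.0405, C_hi=0.0814.
(100−51)/(0.0814−0.0405) × (0.0706−0.0405) + 51 = 49/0.0409 × 0.0301 + 51 ≈ 87.06 → 87.
Site G: 0.1245 ∈ [0.1152, 0.1283] ↔ index [151, 200].
151 + (0.1245−0.1152)·(200−151)/(0.1283−0.1152) = 151 + 0.0093·49/0.0131 ≈ 185.79, so AQI = 186.
AQIs: Site K=142, Site L=87, Site G=186. Site G (186) − Site L (87) = 99.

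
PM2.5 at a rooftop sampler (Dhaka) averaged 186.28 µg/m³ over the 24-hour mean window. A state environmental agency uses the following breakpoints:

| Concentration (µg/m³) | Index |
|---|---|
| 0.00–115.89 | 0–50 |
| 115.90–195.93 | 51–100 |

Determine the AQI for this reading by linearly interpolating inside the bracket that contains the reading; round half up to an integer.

94

PM2.5: row 115.90–195.93 (AQI 51–100). (100−51)·(186.28−115.90)/(195.93−115.90) + 51 = 49·70.38/80.03 + 51 ≈ 94.09 → 94.
AQI 94 falls in the Moderate category.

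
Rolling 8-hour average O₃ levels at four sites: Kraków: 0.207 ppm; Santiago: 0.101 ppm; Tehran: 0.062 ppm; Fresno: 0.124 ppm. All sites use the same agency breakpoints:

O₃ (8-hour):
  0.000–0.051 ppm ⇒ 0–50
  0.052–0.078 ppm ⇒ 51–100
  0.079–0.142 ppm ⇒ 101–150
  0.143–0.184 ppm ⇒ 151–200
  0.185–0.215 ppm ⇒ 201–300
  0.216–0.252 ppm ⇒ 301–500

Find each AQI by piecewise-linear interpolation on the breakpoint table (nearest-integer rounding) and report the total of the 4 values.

598

Kraków: 0.207 lies in 0.185–0.215, so I_lo=201, I_hi=300, C_lo=0.185, C_hi=0.215.
(300−201)/(0.215−0.185) × (0.207−0.185) + 201 = 99/0.030 × 0.022 + 201 ≈ 273.60 → 274.
Santiago 0.101: bracket 0.079–0.142 → index 101–150; slope 49/0.063, offset 0.022.
AQI = 101 + 49/0.063·0.022 ≈ 118.11 ⇒ 118.
Tehran: row 0.052–0.078 (AQI 51–100). (100−51)·(0.062−0.052)/(0.078−0.052) + 51 = 49·0.010/0.026 + 51 ≈ 69.85 → 70.
Fresno 0.124: bracket 0.079–0.142 → index 101–150; slope 49/0.063, offset 0.045.
AQI = 101 + 49/0.063·0.045 ≈ 136.00 ⇒ 136.
AQIs: Kraków=274, Santiago=118, Tehran=70, Fresno=136. Sum = 274 + 118 + 70 + 136 = 598.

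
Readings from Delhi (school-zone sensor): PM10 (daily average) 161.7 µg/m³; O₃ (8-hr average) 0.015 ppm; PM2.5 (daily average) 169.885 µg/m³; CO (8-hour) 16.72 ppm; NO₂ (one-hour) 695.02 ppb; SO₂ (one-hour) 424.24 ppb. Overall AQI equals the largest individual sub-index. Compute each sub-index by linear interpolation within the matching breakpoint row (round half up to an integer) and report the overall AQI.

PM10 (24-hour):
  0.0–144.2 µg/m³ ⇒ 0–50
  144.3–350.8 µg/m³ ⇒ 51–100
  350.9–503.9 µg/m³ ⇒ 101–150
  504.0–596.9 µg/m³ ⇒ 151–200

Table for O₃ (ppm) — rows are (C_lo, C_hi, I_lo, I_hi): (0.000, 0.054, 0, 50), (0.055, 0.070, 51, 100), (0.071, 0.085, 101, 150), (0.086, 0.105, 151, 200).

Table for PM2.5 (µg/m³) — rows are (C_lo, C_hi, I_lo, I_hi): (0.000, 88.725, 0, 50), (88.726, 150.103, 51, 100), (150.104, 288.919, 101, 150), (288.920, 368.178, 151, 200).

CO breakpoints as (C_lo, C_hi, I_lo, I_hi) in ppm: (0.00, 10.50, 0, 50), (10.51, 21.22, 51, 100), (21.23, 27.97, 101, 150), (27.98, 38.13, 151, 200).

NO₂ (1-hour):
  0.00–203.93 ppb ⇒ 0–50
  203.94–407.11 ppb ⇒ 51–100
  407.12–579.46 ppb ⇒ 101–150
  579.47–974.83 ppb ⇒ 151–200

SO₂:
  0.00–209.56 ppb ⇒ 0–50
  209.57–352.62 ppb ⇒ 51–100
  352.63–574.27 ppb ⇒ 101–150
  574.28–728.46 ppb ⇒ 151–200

PM10 161.7: bracket 144.3–350.8 → index 51–100; slope 49/206.5, offset 17.4.
AQI = 51 + 49/206.5·17.4 ≈ 55.13 ⇒ 55.
O₃ 0.015: bracket 0.000–0.054 → index 0–50; slope 50/0.054, offset 0.015.
AQI = 0 + 50/0.054·0.015 ≈ 13.89 ⇒ 14.
PM2.5: 169.885 lies in 150.104–288.919, so I_lo=101, I_hi=150, C_lo=150.104, C_hi=288.919.
(150−101)/(288.919−150.104) × (169.885−150.104) + 101 = 49/138.815 × 19.781 + 101 ≈ 107.98 → 108.
CO: row 10.51–21.22 (AQI 51–100). (100−51)·(16.72−10.51)/(21.22−10.51) + 51 = 49·6.21/10.71 + 51 ≈ 79.41 → 79.
NO₂: 695.02 ∈ [579.47, 974.83] ↔ index [151, 200].
151 + (695.02−579.47)·(200−151)/(974.83−579.47) = 151 + 115.55·49/395.36 ≈ 165.32, so AQI = 165.
SO₂: row 352.63–574.27 (AQI 101–150). (150−101)·(424.24−352.63)/(574.27−352.63) + 101 = 49·71.61/221.64 + 101 ≈ 116.83 → 117.
Sub-indices: PM10→55, O₃→14, PM2.5→108, CO→79, NO₂→165, SO₂→117. Overall AQI = max = 165; dominant pollutant is NO₂.
AQI 165: Unhealthy.

165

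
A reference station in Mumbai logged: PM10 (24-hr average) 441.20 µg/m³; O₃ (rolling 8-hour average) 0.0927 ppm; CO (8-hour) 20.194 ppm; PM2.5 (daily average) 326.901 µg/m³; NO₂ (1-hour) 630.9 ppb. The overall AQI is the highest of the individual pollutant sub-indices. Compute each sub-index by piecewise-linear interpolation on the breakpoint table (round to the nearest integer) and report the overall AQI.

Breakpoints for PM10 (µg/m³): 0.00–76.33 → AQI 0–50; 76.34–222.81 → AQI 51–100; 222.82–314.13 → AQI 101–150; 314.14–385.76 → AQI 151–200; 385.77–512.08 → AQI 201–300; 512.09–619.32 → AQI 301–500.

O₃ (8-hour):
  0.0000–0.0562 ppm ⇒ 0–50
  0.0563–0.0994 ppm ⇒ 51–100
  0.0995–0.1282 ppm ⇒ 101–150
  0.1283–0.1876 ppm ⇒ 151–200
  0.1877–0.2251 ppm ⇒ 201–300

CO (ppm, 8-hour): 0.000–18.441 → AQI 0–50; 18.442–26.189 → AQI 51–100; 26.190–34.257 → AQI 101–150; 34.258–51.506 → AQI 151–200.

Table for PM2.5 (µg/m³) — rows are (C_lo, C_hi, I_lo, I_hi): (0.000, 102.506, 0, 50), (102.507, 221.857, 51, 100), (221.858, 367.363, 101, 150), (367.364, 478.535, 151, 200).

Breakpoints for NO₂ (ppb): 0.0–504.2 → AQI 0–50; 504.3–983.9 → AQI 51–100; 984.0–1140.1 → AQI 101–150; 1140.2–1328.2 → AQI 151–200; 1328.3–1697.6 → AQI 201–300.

PM10: 441.20 ∈ [385.77, 512.08] ↔ index [201, 300].
201 + (441.20−385.77)·(300−201)/(512.08−385.77) = 201 + 55.43·99/126.31 ≈ 244.45, so AQI = 244.
O₃: row 0.0563–0.0994 (AQI 51–100). (100−51)·(0.0927−0.0563)/(0.0994−0.0563) + 51 = 49·0.0364/0.0431 + 51 ≈ 92.38 → 92.
CO 20.194: bracket 18.442–26.189 → index 51–100; slope 49/7.747, offset 1.752.
AQI = 51 + 49/7.747·1.752 ≈ 62.08 ⇒ 62.
PM2.5: 326.901 ∈ [221.858, 367.363] ↔ index [101, 150].
101 + (326.901−221.858)·(150−101)/(367.363−221.858) = 101 + 105.043·49/145.505 ≈ 136.37, so AQI = 136.
NO₂: row 504.3–983.9 (AQI 51–100). (100−51)·(630.9−504.3)/(983.9−504.3) + 51 = 49·126.6/479.6 + 51 ≈ 63.93 → 64.
Sub-indices: PM10→244, O₃→92, CO→62, PM2.5→136, NO₂→64. Overall AQI = max = 244; dominant pollutant is PM10.
AQI 244: Very Unhealthy.

244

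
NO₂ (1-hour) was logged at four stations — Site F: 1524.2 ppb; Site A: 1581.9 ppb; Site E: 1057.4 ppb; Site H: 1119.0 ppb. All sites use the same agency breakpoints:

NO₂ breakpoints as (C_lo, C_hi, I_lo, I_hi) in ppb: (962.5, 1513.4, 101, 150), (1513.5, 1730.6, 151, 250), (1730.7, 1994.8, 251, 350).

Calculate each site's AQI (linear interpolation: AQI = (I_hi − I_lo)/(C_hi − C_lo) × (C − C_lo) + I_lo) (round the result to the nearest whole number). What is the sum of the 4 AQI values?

562

Site F: row 1513.5–1730.6 (AQI 151–250). (250−151)·(1524.2−1513.5)/(1730.6−1513.5) + 151 = 99·10.7/217.1 + 151 ≈ 155.88 → 156.
Site A 1581.9: bracket 1513.5–1730.6 → index 151–250; slope 99/217.1, offset 68.4.
AQI = 151 + 99/217.1·68.4 ≈ 182.19 ⇒ 182.
Site E: row 962.5–1513.4 (AQI 101–150). (150−101)·(1057.4−962.5)/(1513.4−962.5) + 101 = 49·94.9/550.9 + 101 ≈ 109.44 → 109.
Site H: row 962.5–1513.4 (AQI 101–150). (150−101)·(1119.0−962.5)/(1513.4−962.5) + 101 = 49·156.5/550.9 + 101 ≈ 114.92 → 115.
AQIs: Site F=156, Site A=182, Site E=109, Site H=115. Sum = 156 + 182 + 109 + 115 = 562.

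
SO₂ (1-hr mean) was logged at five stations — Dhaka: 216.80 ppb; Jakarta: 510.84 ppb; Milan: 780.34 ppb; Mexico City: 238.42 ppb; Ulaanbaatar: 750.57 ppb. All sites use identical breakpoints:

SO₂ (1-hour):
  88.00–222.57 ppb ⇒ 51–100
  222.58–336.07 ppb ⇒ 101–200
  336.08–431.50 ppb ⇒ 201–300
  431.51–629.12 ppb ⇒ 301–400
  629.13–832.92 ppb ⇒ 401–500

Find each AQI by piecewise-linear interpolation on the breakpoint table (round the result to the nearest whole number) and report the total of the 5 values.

Dhaka: 216.80 lies in 88.00–222.57, so I_lo=51, I_hi=100, C_lo=88.00, C_hi=222.57.
(100−51)/(222.57−88.00) × (216.80−88.00) + 51 = 49/134.57 × 128.80 + 51 ≈ 97.90 → 98.
Jakarta: row 431.51–629.12 (AQI 301–400). (400−301)·(510.84−431.51)/(629.12−431.51) + 301 = 99·79.33/197.61 + 301 ≈ 340.74 → 341.
Milan: 780.34 ∈ [629.13, 832.92] ↔ index [401, 500].
401 + (780.34−629.13)·(500−401)/(832.92−629.13) = 401 + 151.21·99/203.79 ≈ 474.46, so AQI = 474.
Mexico City 238.42: bracket 222.58–336.07 → index 101–200; slope 99/113.49, offset 15.84.
AQI = 101 + 99/113.49·15.84 ≈ 114.82 ⇒ 115.
Ulaanbaatar: row 629.13–832.92 (AQI 401–500). (500−401)·(750.57−629.13)/(832.92−629.13) + 401 = 99·121.44/203.79 + 401 ≈ 459.99 → 460.
AQIs: Dhaka=98, Jakarta=341, Milan=474, Mexico City=115, Ulaanbaatar=460. Sum = 98 + 341 + 474 + 115 + 460 = 1488.

1488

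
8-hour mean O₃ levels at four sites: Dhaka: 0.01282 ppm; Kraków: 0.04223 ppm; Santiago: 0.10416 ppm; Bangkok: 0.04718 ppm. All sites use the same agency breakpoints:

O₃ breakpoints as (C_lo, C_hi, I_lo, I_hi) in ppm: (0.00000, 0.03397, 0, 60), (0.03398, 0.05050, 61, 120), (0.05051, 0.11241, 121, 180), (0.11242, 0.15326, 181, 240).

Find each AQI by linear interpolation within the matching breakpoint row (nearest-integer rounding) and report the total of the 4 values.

Dhaka: 0.01282 lies in 0.00000–0.03397, so I_lo=0, I_hi=60, C_lo=0.00000, C_hi=0.03397.
(60−0)/(0.03397−0.00000) × (0.01282−0.00000) + 0 = 60/0.03397 × 0.01282 + 0 ≈ 22.64 → 23.
Kraków 0.04223: bracket 0.03398–0.05050 → index 61–120; slope 59/0.01652, offset 0.00825.
AQI = 61 + 59/0.01652·0.00825 ≈ 90.46 ⇒ 90.
Santiago: 0.10416 ∈ [0.05051, 0.11241] ↔ index [121, 180].
121 + (0.10416−0.05051)·(180−121)/(0.11241−0.05051) = 121 + 0.05365·59/0.06190 ≈ 172.14, so AQI = 172.
Bangkok 0.04718: bracket 0.03398–0.05050 → index 61–120; slope 59/0.01652, offset 0.01320.
AQI = 61 + 59/0.01652·0.01320 ≈ 108.14 ⇒ 108.
AQIs: Dhaka=23, Kraków=90, Santiago=172, Bangkok=108. Sum = 23 + 90 + 172 + 108 = 393.

393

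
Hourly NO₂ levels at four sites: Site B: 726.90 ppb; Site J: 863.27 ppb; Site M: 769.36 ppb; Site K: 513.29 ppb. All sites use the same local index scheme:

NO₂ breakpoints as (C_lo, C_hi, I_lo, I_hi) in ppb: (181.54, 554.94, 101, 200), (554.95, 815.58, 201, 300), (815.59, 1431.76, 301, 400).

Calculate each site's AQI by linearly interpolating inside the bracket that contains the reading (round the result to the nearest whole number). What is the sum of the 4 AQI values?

1046

Site B: row 554.95–815.58 (AQI 201–300). (300−201)·(726.90−554.95)/(815.58−554.95) + 201 = 99·171.95/260.63 + 201 ≈ 266.32 → 266.
Site J: 863.27 ∈ [815.59, 1431.76] ↔ index [301, 400].
301 + (863.27−815.59)·(400−301)/(1431.76−815.59) = 301 + 47.68·99/616.17 ≈ 308.66, so AQI = 309.
Site M: 769.36 ∈ [554.95, 815.58] ↔ index [201, 300].
201 + (769.36−554.95)·(300−201)/(815.58−554.95) = 201 + 214.41·99/260.63 ≈ 282.44, so AQI = 282.
Site K: 513.29 lies in 181.54–554.94, so I_lo=101, I_hi=200, C_lo=181.54, C_hi=554.94.
(200−101)/(554.94−181.54) × (513.29−181.54) + 101 = 99/373.40 × 331.75 + 101 ≈ 188.96 → 189.
AQIs: Site B=266, Site J=309, Site M=282, Site K=189. Sum = 266 + 309 + 282 + 189 = 1046.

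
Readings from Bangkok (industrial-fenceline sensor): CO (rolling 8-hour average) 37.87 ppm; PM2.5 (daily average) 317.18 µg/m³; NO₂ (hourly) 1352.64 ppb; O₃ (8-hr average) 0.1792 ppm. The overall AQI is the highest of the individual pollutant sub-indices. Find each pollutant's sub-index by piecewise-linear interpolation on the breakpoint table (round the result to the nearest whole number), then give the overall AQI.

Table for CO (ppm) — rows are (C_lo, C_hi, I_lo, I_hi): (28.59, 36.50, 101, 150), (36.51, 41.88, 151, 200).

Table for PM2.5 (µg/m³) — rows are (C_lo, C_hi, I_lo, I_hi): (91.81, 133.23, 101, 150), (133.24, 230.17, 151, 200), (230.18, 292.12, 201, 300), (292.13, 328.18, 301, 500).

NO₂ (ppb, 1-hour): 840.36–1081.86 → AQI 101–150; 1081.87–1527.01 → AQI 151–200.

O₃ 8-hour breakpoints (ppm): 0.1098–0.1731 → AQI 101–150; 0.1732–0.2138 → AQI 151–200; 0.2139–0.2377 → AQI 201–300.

CO 37.87: bracket 36.51–41.88 → index 151–200; slope 49/5.37, offset 1.36.
AQI = 151 + 49/5.37·1.36 ≈ 163.41 ⇒ 163.
PM2.5: 317.18 lies in 292.13–328.18, so I_lo=301, I_hi=500, C_lo=292.13, C_hi=328.18.
(500−301)/(328.18−292.13) × (317.18−292.13) + 301 = 199/36.05 × 25.05 + 301 ≈ 439.28 → 439.
NO₂ 1352.64: bracket 1081.87–1527.01 → index 151–200; slope 49/445.14, offset 270.77.
AQI = 151 + 49/445.14·270.77 ≈ 180.81 ⇒ 181.
O₃: 0.1792 lies in 0.1732–0.2138, so I_lo=151, I_hi=200, C_lo=0.1732, C_hi=0.2138.
(200−151)/(0.2138−0.1732) × (0.1792−0.1732) + 151 = 49/0.0406 × 0.0060 + 151 ≈ 158.24 → 158.
Sub-indices: CO→163, PM2.5→439, NO₂→181, O₃→158. Overall AQI = max = 439; dominant pollutant is PM2.5.

439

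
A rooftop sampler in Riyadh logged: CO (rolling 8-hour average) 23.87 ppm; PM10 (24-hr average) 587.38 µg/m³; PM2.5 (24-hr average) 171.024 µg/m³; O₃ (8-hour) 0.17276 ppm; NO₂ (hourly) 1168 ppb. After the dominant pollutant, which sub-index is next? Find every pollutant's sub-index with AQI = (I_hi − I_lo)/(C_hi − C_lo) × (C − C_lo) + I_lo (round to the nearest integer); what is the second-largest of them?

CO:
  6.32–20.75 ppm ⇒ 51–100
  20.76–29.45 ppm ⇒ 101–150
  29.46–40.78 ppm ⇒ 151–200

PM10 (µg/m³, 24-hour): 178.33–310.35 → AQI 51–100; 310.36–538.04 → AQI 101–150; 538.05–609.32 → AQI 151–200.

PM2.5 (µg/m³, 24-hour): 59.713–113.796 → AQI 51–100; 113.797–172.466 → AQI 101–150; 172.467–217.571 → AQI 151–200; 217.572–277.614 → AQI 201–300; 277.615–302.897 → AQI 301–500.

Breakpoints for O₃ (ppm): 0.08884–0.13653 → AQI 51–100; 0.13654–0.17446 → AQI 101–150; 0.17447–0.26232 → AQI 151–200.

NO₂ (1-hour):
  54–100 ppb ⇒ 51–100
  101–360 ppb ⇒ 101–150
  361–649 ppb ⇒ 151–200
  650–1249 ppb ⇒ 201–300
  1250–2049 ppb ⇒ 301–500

185

CO: 23.87 lies in 20.76–29.45, so I_lo=101, I_hi=150, C_lo=20.76, C_hi=29.45.
(150−101)/(29.45−20.76) × (23.87−20.76) + 101 = 49/8.69 × 3.11 + 101 ≈ 118.54 → 119.
PM10: 587.38 ∈ [538.05, 609.32] ↔ index [151, 200].
151 + (587.38−538.05)·(200−151)/(609.32−538.05) = 151 + 49.33·49/71.27 ≈ 184.92, so AQI = 185.
PM2.5 171.024: bracket 113.797–172.466 → index 101–150; slope 49/58.669, offset 57.227.
AQI = 101 + 49/58.669·57.227 ≈ 148.80 ⇒ 149.
O₃ 0.17276: bracket 0.13654–0.17446 → index 101–150; slope 49/0.03792, offset 0.03622.
AQI = 101 + 49/0.03792·0.03622 ≈ 147.80 ⇒ 148.
NO₂: row 650–1249 (AQI 201–300). (300−201)·(1168−650)/(1249−650) + 201 = 99·518/599 + 201 ≈ 286.61 → 287.
Sub-indices: CO→119, PM10→185, PM2.5→149, O₃→148, NO₂→287. Ranked high→low: 287, 185, 149, 148, 119. Second-highest sub-index = 185.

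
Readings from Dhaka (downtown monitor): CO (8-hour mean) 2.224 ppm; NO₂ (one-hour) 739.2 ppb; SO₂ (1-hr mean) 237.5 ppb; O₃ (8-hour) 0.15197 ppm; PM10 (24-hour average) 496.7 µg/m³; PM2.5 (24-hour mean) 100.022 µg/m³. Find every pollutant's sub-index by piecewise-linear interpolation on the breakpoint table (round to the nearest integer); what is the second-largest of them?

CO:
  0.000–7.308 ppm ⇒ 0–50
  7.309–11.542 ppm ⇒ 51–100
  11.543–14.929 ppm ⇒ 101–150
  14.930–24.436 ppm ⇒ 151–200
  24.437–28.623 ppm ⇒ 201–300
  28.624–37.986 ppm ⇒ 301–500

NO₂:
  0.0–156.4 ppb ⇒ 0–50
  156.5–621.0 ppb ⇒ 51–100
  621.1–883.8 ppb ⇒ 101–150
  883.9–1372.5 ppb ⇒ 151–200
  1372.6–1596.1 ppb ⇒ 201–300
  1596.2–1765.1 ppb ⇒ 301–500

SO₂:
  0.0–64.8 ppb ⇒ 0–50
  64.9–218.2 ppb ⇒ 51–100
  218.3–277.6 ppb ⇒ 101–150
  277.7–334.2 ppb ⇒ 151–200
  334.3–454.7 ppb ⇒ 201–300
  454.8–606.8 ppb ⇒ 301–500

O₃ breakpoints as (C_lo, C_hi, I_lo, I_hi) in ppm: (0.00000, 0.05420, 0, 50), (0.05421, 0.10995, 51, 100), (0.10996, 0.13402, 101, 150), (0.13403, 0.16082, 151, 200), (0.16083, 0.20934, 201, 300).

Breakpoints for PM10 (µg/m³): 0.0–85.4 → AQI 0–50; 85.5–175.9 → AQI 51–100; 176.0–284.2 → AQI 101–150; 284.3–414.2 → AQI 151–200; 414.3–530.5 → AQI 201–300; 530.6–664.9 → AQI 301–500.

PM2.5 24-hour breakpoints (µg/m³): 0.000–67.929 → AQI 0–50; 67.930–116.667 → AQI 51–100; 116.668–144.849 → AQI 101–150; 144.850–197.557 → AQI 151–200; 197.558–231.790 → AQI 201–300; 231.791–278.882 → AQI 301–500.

184

CO: 2.224 ∈ [0.000, 7.308] ↔ index [0, 50].
0 + (2.224−0.000)·(50−0)/(7.308−0.000) = 0 + 2.224·50/7.308 ≈ 15.22, so AQI = 15.
NO₂: 739.2 ∈ [621.1, 883.8] ↔ index [101, 150].
101 + (739.2−621.1)·(150−101)/(883.8−621.1) = 101 + 118.1·49/262.7 ≈ 123.03, so AQI = 123.
SO₂: 237.5 ∈ [218.3, 277.6] ↔ index [101, 150].
101 + (237.5−218.3)·(150−101)/(277.6−218.3) = 101 + 19.2·49/59.3 ≈ 116.87, so AQI = 117.
O₃: 0.15197 lies in 0.13403–0.16082, so I_lo=151, I_hi=200, C_lo=0.13403, C_hi=0.16082.
(200−151)/(0.16082−0.13403) × (0.15197−0.13403) + 151 = 49/0.02679 × 0.01794 + 151 ≈ 183.81 → 184.
PM10: 496.7 lies in 414.3–530.5, so I_lo=201, I_hi=300, C_lo=414.3, C_hi=530.5.
(300−201)/(530.5−414.3) × (496.7−414.3) + 201 = 99/116.2 × 82.4 + 201 ≈ 271.20 → 271.
PM2.5: row 67.930–116.667 (AQI 51–100). (100−51)·(100.022−67.930)/(116.667−67.930) + 51 = 49·32.092/48.737 + 51 ≈ 83.27 → 83.
Sub-indices: CO→15, NO₂→123, SO₂→117, O₃→184, PM10→271, PM2.5→83. Ranked high→low: 271, 184, 123, 117, 83, 15. Second-highest sub-index = 184.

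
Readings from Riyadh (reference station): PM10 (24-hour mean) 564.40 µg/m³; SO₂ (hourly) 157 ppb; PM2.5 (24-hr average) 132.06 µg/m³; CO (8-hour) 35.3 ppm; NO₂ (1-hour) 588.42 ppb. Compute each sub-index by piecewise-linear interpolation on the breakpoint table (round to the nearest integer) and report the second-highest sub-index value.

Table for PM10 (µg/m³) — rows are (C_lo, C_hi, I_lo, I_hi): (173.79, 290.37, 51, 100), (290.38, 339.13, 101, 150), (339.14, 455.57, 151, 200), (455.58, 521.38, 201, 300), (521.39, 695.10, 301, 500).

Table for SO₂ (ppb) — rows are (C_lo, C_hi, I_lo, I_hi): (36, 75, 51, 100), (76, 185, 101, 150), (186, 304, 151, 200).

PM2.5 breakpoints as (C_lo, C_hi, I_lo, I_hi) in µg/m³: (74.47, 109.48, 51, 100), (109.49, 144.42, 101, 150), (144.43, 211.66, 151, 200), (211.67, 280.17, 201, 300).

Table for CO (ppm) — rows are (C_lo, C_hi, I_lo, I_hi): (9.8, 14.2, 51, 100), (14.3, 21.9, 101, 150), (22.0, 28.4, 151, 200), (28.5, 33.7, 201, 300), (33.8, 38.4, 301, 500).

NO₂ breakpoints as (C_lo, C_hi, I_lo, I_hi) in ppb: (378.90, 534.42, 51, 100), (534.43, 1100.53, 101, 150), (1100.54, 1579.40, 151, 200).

350

PM10: row 521.39–695.10 (AQI 301–500). (500−301)·(564.40−521.39)/(695.10−521.39) + 301 = 199·43.01/173.71 + 301 ≈ 350.27 → 350.
SO₂ 157: bracket 76–185 → index 101–150; slope 49/109, offset 81.
AQI = 101 + 49/109·81 ≈ 137.41 ⇒ 137.
PM2.5 132.06: bracket 109.49–144.42 → index 101–150; slope 49/34.93, offset 22.57.
AQI = 101 + 49/34.93·22.57 ≈ 132.66 ⇒ 133.
CO: 35.3 ∈ [33.8, 38.4] ↔ index [301, 500].
301 + (35.3−33.8)·(500−301)/(38.4−33.8) = 301 + 1.5·199/4.6 ≈ 365.89, so AQI = 366.
NO₂: 588.42 lies in 534.43–1100.53, so I_lo=101, I_hi=150, C_lo=534.43, C_hi=1100.53.
(150−101)/(1100.53−534.43) × (588.42−534.43) + 101 = 49/566.10 × 53.99 + 101 ≈ 105.67 → 106.
Sub-indices: PM10→350, SO₂→137, PM2.5→133, CO→366, NO₂→106. Ranked high→low: 366, 350, 137, 133, 106. Second-highest sub-index = 350.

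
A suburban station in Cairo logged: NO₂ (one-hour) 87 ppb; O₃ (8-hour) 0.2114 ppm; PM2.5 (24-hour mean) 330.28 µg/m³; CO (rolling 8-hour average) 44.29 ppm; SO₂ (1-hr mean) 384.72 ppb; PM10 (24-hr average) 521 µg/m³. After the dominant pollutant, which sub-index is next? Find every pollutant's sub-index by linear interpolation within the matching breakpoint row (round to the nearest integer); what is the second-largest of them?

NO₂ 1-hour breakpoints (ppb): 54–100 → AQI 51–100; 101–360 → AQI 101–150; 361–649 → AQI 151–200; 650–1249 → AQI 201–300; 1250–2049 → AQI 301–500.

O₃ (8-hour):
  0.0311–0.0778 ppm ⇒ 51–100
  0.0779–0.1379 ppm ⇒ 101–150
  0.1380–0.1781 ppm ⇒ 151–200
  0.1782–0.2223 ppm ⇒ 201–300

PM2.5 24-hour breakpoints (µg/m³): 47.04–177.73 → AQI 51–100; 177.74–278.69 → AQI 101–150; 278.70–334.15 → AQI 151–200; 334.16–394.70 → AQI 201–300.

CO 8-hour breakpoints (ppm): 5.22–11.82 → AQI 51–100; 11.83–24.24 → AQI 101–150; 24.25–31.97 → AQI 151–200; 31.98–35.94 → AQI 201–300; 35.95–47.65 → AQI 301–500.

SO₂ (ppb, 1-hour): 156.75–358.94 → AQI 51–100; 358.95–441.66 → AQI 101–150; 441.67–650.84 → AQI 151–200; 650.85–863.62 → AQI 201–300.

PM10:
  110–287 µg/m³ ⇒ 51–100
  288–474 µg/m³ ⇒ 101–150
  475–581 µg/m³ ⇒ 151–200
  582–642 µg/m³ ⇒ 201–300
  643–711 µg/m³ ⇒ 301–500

276

NO₂: 87 lies in 54–100, so I_lo=51, I_hi=100, C_lo=54, C_hi=100.
(100−51)/(100−54) × (87−54) + 51 = 49/46 × 33 + 51 ≈ 86.15 → 86.
O₃: 0.2114 ∈ [0.1782, 0.2223] ↔ index [201, 300].
201 + (0.2114−0.1782)·(300−201)/(0.2223−0.1782) = 201 + 0.0332·99/0.0441 ≈ 275.53, so AQI = 276.
PM2.5 330.28: bracket 278.70–334.15 → index 151–200; slope 49/55.45, offset 51.58.
AQI = 151 + 49/55.45·51.58 ≈ 196.58 ⇒ 197.
CO 44.29: bracket 35.95–47.65 → index 301–500; slope 199/11.70, offset 8.34.
AQI = 301 + 199/11.70·8.34 ≈ 442.85 ⇒ 443.
SO₂ 384.72: bracket 358.95–441.66 → index 101–150; slope 49/82.71, offset 25.77.
AQI = 101 + 49/82.71·25.77 ≈ 116.27 ⇒ 116.
PM10: 521 ∈ [475, 581] ↔ index [151, 200].
151 + (521−475)·(200−151)/(581−475) = 151 + 46·49/106 ≈ 172.26, so AQI = 172.
Sub-indices: NO₂→86, O₃→276, PM2.5→197, CO→443, SO₂→116, PM10→172. Ranked high→low: 443, 276, 197, 172, 116, 86. Second-highest sub-index = 276.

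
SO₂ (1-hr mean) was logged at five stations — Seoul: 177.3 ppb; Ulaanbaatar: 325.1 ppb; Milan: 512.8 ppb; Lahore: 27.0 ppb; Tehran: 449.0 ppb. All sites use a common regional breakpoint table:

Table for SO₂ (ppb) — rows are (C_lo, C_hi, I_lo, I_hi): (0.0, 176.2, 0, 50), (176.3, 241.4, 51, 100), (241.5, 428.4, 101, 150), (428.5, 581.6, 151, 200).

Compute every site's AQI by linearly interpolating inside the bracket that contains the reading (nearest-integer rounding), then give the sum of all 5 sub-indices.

Seoul: 177.3 lies in 176.3–241.4, so I_lo=51, I_hi=100, C_lo=176.3, C_hi=241.4.
(100−51)/(241.4−176.3) × (177.3−176.3) + 51 = 49/65.1 × 1.0 + 51 ≈ 51.75 → 52.
Ulaanbaatar: 325.1 lies in 241.5–428.4, so I_lo=101, I_hi=150, C_lo=241.5, C_hi=428.4.
(150−101)/(428.4−241.5) × (325.1−241.5) + 101 = 49/186.9 × 83.6 + 101 ≈ 122.92 → 123.
Milan: 512.8 ∈ [428.5, 581.6] ↔ index [151, 200].
151 + (512.8−428.5)·(200−151)/(581.6−428.5) = 151 + 84.3·49/153.1 ≈ 177.98, so AQI = 178.
Lahore: 27.0 lies in 0.0–176.2, so I_lo=0, I_hi=50, C_lo=0.0, C_hi=176.2.
(50−0)/(176.2−0.0) × (27.0−0.0) + 0 = 50/176.2 × 27.0 + 0 ≈ 7.66 → 8.
Tehran: 449.0 ∈ [428.5, 581.6] ↔ index [151, 200].
151 + (449.0−428.5)·(200−151)/(581.6−428.5) = 151 + 20.5·49/153.1 ≈ 157.56, so AQI = 158.
AQIs: Seoul=52, Ulaanbaatar=123, Milan=178, Lahore=8, Tehran=158. Sum = 52 + 123 + 178 + 8 + 158 = 519.

519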